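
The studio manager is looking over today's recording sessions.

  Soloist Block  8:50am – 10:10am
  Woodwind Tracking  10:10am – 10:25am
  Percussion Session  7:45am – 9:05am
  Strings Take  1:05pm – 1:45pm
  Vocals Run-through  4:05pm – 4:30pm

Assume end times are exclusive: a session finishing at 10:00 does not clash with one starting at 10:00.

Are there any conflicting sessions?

Check each pair: they overlap iff neither finishes before the other starts.
Sorted by start: Percussion Session, Soloist Block, Woodwind Tracking, Strings Take, Vocals Run-through.
Soloist Block starts before Percussion Session ends → Percussion Session and Soloist Block overlap.
That's a conflict, so the schedule is not conflict-free.

Yes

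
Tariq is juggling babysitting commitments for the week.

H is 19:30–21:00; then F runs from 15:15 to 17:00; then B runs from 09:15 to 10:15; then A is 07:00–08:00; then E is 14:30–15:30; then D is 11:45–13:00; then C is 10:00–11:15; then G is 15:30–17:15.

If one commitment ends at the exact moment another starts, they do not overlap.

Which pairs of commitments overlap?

Sorted by start: A, B, C, D, E, F, G, H.
B starts after A ends — done with A.
C starts before B ends → B and C overlap.
D starts after B ends — done with B.
D starts after C ends — done with C.
E starts after D ends — done with D.
F starts before E ends → E and F overlap.
G starts exactly when E ends (back-to-back, no overlap) — done with E.
G starts before F ends → F and G overlap.
H starts after F ends.
H starts after G ends.

B & C, E & F, F & G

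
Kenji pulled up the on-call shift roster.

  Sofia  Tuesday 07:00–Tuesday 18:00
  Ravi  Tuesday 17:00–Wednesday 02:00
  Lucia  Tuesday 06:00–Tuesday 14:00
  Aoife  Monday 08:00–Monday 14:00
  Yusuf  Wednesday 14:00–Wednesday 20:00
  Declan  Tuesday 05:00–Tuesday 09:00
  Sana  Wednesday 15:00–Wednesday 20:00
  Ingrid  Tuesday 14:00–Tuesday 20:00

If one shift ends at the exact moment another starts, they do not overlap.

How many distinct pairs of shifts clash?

7

Sorted by start: Aoife, Declan, Lucia, Sofia, Ingrid, Ravi, Yusuf, Sana.
Declan starts after Aoife ends, so nothing later overlaps Aoife either.
Lucia starts before Declan ends → Declan and Lucia overlap.
Sofia starts before Declan ends → Declan and Sofia overlap.
Ingrid starts after Declan ends, so nothing later overlaps Declan either.
Sofia starts before Lucia ends → Lucia and Sofia overlap.
Ingrid starts exactly when Lucia ends (back-to-back, no overlap), so nothing later overlaps Lucia either.
Ingrid starts before Sofia ends → Sofia and Ingrid overlap.
Ravi starts before Sofia ends → Sofia and Ravi overlap.
Yusuf starts after Sofia ends, so nothing later overlaps Sofia either.
Ravi starts before Ingrid ends → Ingrid and Ravi overlap.
Yusuf starts after Ingrid ends, so nothing later overlaps Ingrid either.
Yusuf starts after Ravi ends, so nothing later overlaps Ravi either.
Sana starts before Yusuf ends → Yusuf and Sana overlap.
Overlapping pairs: Declan & Lucia, Declan & Sofia, Ingrid & Ravi, Ingrid & Sofia, Lucia & Sofia, Ravi & Sofia, Sana & Yusuf — 7 in total.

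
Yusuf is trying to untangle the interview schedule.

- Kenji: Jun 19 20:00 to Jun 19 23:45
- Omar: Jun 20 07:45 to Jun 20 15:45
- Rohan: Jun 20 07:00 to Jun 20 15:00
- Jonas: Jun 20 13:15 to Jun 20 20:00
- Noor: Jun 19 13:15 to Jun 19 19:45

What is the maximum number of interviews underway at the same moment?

3

Sweep the timeline, counting +1 at each start and −1 at each end (ends before starts at a tie):
Jun 19 13:15 start Noor → 1
Jun 19 19:45 end Noor → 0
Jun 19 20:00 start Kenji → 1
Jun 19 23:45 end Kenji → 0
Jun 20 07:00 start Rohan → 1
Jun 20 07:45 start Omar → 2
Jun 20 13:15 start Jonas → 3
Jun 20 15:00 end Rohan → 2
Jun 20 15:45 end Omar → 1
Jun 20 20:00 end Jonas → 0
Peak is 3, at Jun 20 13:15 (Jonas, Omar, Rohan).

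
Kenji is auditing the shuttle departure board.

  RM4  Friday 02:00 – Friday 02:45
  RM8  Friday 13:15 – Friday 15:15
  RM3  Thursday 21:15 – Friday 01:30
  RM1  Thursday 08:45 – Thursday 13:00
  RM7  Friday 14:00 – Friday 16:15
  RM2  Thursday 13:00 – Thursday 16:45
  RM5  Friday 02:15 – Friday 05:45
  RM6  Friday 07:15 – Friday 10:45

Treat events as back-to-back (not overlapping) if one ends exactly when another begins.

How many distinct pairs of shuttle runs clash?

Sorted by start: RM1, RM2, RM3, RM4, RM5, RM6, RM8, RM7.
RM2 starts exactly when RM1 ends (back-to-back, no overlap); RM1 is clear from here.
RM3 starts after RM2 ends; RM2 is clear from here.
RM4 starts after RM3 ends; RM3 is clear from here.
RM5 starts before RM4 ends → RM4 and RM5 overlap.
RM6 starts after RM4 ends; RM4 is clear from here.
RM6 starts after RM5 ends; RM5 is clear from here.
RM8 starts after RM6 ends; RM6 is clear from here.
RM7 starts before RM8 ends → RM8 and RM7 overlap.
Overlapping pairs: RM4 & RM5, RM7 & RM8 — 2 in total.

2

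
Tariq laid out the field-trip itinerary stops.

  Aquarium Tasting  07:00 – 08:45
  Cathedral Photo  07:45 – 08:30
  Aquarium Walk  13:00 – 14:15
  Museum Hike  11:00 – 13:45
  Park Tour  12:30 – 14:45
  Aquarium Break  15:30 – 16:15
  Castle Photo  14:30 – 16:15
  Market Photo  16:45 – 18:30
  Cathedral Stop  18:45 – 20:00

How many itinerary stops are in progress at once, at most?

Sweep the timeline, counting +1 at each start and −1 at each end (ends before starts at a tie):
07:00 start Aquarium Tasting → 1
07:45 start Cathedral Photo → 2
08:30 end Cathedral Photo → 1
08:45 end Aquarium Tasting → 0
11:00 start Museum Hike → 1
12:30 start Park Tour → 2
13:00 start Aquarium Walk → 3
13:45 end Museum Hike → 2
14:15 end Aquarium Walk → 1
14:30 start Castle Photo → 2
14:45 end Park Tour → 1
15:30 start Aquarium Break → 2
16:15 end Aquarium Break → 1
16:15 end Castle Photo → 0
16:45 start Market Photo → 1
18:30 end Market Photo → 0
18:45 start Cathedral Stop → 1
20:00 end Cathedral Stop → 0
Peak is 3, at 13:00 (Aquarium Walk, Museum Hike, Park Tour).

3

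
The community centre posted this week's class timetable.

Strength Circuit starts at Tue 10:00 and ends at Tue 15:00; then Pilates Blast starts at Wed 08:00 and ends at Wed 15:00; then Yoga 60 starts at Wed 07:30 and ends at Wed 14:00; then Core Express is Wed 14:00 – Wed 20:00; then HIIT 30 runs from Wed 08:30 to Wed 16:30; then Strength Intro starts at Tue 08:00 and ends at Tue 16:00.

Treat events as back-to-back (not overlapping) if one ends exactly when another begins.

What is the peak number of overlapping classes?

Walk through starts and ends in time order (an end at T is processed before a start at T):
Tue 08:00 start Strength Intro → 1
Tue 10:00 start Strength Circuit → 2
Tue 15:00 end Strength Circuit → 1
Tue 16:00 end Strength Intro → 0
Wed 07:30 start Yoga 60 → 1
Wed 08:00 start Pilates Blast → 2
Wed 08:30 start HIIT 30 → 3
Wed 14:00 end Yoga 60 → 2
Wed 14:00 start Core Express → 3
Wed 15:00 end Pilates Blast → 2
Wed 16:30 end HIIT 30 → 1
Wed 20:00 end Core Express → 0
Peak is 3, at Wed 08:30 (HIIT 30, Pilates Blast, Yoga 60).

3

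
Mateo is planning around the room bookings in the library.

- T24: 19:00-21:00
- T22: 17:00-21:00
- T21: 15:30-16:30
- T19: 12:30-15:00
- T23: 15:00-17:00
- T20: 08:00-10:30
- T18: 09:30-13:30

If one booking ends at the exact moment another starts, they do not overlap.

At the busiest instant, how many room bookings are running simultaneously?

Sweep the timeline, counting +1 at each start and −1 at each end (ends before starts at a tie):
08:00 start T20 → 1
09:30 start T18 → 2
10:30 end T20 → 1
12:30 start T19 → 2
13:30 end T18 → 1
15:00 end T19 → 0
15:00 start T23 → 1
15:30 start T21 → 2
16:30 end T21 → 1
17:00 end T23 → 0
17:00 start T22 → 1
19:00 start T24 → 2
21:00 end T22 → 1
21:00 end T24 → 0
Peak is 2, at 09:30 (T18, T20).

2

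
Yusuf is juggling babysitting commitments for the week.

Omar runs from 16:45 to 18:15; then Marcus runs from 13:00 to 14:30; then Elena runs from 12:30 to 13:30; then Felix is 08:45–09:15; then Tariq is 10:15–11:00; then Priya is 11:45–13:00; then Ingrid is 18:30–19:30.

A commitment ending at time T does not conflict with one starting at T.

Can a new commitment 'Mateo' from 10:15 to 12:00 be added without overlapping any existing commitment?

Felix: ends 09:15 at or before Mateo starts 10:15 → clear.
Tariq: starts 10:15 before Mateo ends 12:00, and ends 11:00 after Mateo starts 10:15 → overlap.
Priya: starts 11:45 before Mateo ends 12:00, and ends 13:00 after Mateo starts 10:15 → overlap.
Elena: starts 12:30 at or after Mateo ends 12:00 → clear.
Marcus: starts 13:00 at or after Mateo ends 12:00 → clear.
Omar: starts 16:45 at or after Mateo ends 12:00 → clear.
Ingrid: starts 18:30 at or after Mateo ends 12:00 → clear.
Mateo overlaps Tariq, Priya.

No — it overlaps Priya, Tariq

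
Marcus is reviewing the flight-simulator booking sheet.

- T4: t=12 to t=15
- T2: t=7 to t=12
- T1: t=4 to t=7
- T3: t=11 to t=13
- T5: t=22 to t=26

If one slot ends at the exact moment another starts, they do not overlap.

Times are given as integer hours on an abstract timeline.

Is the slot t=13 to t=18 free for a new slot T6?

T1: ends t=7 at or before T6 starts t=13 → clear.
T2: ends t=12 at or before T6 starts t=13 → clear.
T3: ends t=13 at or before T6 starts t=13 → clear.
T4: starts t=12 before T6 ends t=18, and ends t=15 after T6 starts t=13 → overlap.
T5: starts t=22 at or after T6 ends t=18 → clear.
T6 overlaps T4.

No — it overlaps T4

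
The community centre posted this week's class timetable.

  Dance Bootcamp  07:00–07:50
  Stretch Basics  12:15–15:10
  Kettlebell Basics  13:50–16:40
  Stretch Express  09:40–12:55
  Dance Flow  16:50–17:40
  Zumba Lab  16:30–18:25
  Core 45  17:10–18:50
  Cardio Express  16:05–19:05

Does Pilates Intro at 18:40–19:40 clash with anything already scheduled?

Yes — it overlaps Cardio Express, Core 45

Dance Bootcamp: ends 07:50 at or before Pilates Intro starts 18:40 → clear.
Stretch Express: ends 12:55 at or before Pilates Intro starts 18:40 → clear.
Stretch Basics: ends 15:10 at or before Pilates Intro starts 18:40 → clear.
Kettlebell Basics: ends 16:40 at or before Pilates Intro starts 18:40 → clear.
Cardio Express: starts 16:05 before Pilates Intro ends 19:40, and ends 19:05 after Pilates Intro starts 18:40 → overlap.
Zumba Lab: ends 18:25 at or before Pilates Intro starts 18:40 → clear.
Dance Flow: ends 17:40 at or before Pilates Intro starts 18:40 → clear.
Core 45: starts 17:10 before Pilates Intro ends 19:40, and ends 18:50 after Pilates Intro starts 18:40 → overlap.
Pilates Intro overlaps Core 45, Cardio Express.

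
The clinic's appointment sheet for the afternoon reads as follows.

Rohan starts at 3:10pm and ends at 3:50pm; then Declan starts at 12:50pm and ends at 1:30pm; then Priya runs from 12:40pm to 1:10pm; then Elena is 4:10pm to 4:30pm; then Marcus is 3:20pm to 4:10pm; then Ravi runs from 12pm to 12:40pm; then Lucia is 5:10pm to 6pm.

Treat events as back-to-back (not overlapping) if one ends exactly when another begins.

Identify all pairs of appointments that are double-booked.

Sorted by start: Ravi, Priya, Declan, Rohan, Marcus, Elena, Lucia.
Priya starts exactly when Ravi ends (back-to-back, no overlap) — done with Ravi.
Declan starts before Priya ends → Priya and Declan overlap.
Rohan starts after Priya ends — done with Priya.
Rohan starts after Declan ends — done with Declan.
Marcus starts before Rohan ends → Rohan and Marcus overlap.
Elena starts after Rohan ends — done with Rohan.
Elena starts exactly when Marcus ends (back-to-back, no overlap) — done with Marcus.
Lucia starts after Elena ends.

Declan & Priya, Marcus & Rohan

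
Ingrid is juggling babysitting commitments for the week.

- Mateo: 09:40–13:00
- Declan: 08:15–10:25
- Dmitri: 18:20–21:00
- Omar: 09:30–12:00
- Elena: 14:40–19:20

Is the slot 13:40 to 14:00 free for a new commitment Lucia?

Declan: ends 10:25 at or before Lucia starts 13:40 → clear.
Omar: ends 12:00 at or before Lucia starts 13:40 → clear.
Mateo: ends 13:00 at or before Lucia starts 13:40 → clear.
Elena: starts 14:40 at or after Lucia ends 14:00 → clear.
Dmitri: starts 18:20 at or after Lucia ends 14:00 → clear.

Yes — the slot is free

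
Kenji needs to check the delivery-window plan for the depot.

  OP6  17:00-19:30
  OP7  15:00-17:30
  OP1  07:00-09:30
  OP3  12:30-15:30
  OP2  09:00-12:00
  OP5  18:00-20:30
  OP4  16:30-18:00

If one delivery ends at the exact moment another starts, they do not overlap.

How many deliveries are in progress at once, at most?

3

Walk through starts and ends in time order (an end at T is processed before a start at T):
07:00 start OP1 → 1
09:00 start OP2 → 2
09:30 end OP1 → 1
12:00 end OP2 → 0
12:30 start OP3 → 1
15:00 start OP7 → 2
15:30 end OP3 → 1
16:30 start OP4 → 2
17:00 start OP6 → 3
17:30 end OP7 → 2
18:00 end OP4 → 1
18:00 start OP5 → 2
19:30 end OP6 → 1
20:30 end OP5 → 0
Peak is 3, at 17:00 (OP4, OP6, OP7).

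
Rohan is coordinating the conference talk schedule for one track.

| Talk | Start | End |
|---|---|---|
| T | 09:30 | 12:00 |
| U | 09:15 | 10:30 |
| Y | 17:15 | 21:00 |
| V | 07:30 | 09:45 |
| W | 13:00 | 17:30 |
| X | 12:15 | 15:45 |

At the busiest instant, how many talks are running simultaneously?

3

Sweep the timeline, counting +1 at each start and −1 at each end (ends before starts at a tie):
07:30 start V → 1
09:15 start U → 2
09:30 start T → 3
09:45 end V → 2
10:30 end U → 1
12:00 end T → 0
12:15 start X → 1
13:00 start W → 2
15:45 end X → 1
17:15 start Y → 2
17:30 end W → 1
21:00 end Y → 0
Peak is 3, at 09:30 (T, U, V).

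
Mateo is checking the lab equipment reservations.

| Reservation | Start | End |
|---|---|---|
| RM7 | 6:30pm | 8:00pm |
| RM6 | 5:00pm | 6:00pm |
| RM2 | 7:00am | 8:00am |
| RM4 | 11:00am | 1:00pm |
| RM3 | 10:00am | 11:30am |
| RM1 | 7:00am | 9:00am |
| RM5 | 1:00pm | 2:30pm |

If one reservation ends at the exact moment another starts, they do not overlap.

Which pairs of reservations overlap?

RM1 & RM2, RM3 & RM4

Check each pair: they overlap iff neither finishes before the other starts.
Sorted by start: RM1, RM2, RM3, RM4, RM5, RM6, RM7.
RM2 starts before RM1 ends → RM1 and RM2 overlap.
RM3 starts after RM1 ends — done with RM1.
RM3 starts after RM2 ends — done with RM2.
RM4 starts before RM3 ends → RM3 and RM4 overlap.
RM5 starts after RM3 ends — done with RM3.
RM5 starts exactly when RM4 ends (back-to-back, no overlap) — done with RM4.
RM6 starts after RM5 ends — done with RM5.
RM7 starts after RM6 ends.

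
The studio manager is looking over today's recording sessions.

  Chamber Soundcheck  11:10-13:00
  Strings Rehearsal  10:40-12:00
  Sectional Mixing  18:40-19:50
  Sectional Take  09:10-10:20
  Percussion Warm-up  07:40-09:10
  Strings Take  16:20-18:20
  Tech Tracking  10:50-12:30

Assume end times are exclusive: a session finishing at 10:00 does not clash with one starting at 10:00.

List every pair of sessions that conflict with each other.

Chamber Soundcheck & Strings Rehearsal, Chamber Soundcheck & Tech Tracking, Strings Rehearsal & Tech Tracking

Sorted by start: Percussion Warm-up, Sectional Take, Strings Rehearsal, Tech Tracking, Chamber Soundcheck, Strings Take, Sectional Mixing.
Sectional Take starts exactly when Percussion Warm-up ends (back-to-back, no overlap) — done with Percussion Warm-up.
Strings Rehearsal starts after Sectional Take ends — done with Sectional Take.
Tech Tracking starts before Strings Rehearsal ends → Strings Rehearsal and Tech Tracking overlap.
Chamber Soundcheck starts before Strings Rehearsal ends → Strings Rehearsal and Chamber Soundcheck overlap.
Strings Take starts after Strings Rehearsal ends — done with Strings Rehearsal.
Chamber Soundcheck starts before Tech Tracking ends → Tech Tracking and Chamber Soundcheck overlap.
Strings Take starts after Tech Tracking ends — done with Tech Tracking.
Strings Take starts after Chamber Soundcheck ends — done with Chamber Soundcheck.
Sectional Mixing starts after Strings Take ends.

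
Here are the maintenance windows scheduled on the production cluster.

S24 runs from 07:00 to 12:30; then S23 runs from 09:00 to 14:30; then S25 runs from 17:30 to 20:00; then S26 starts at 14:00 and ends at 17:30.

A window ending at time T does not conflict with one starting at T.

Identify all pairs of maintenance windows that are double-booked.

S23 & S24, S23 & S26

Check each pair: they overlap iff neither finishes before the other starts.
Sorted by start: S24, S23, S26, S25.
S23 starts before S24 ends → S24 and S23 overlap.
S26 starts after S24 ends — done with S24.
S26 starts before S23 ends → S23 and S26 overlap.
S25 starts after S23 ends.
S25 starts exactly when S26 ends (back-to-back, no overlap).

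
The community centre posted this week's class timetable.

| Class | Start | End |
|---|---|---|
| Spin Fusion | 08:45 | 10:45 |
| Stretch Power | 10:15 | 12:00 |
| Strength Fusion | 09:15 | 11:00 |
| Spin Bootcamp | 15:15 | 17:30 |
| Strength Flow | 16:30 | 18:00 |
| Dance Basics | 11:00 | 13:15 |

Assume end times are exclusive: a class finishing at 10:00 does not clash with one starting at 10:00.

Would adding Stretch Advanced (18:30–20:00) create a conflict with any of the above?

No — it doesn't clash with anything

Spin Fusion: ends 10:45 at or before Stretch Advanced starts 18:30 → clear.
Strength Fusion: ends 11:00 at or before Stretch Advanced starts 18:30 → clear.
Stretch Power: ends 12:00 at or before Stretch Advanced starts 18:30 → clear.
Dance Basics: ends 13:15 at or before Stretch Advanced starts 18:30 → clear.
Spin Bootcamp: ends 17:30 at or before Stretch Advanced starts 18:30 → clear.
Strength Flow: ends 18:00 at or before Stretch Advanced starts 18:30 → clear.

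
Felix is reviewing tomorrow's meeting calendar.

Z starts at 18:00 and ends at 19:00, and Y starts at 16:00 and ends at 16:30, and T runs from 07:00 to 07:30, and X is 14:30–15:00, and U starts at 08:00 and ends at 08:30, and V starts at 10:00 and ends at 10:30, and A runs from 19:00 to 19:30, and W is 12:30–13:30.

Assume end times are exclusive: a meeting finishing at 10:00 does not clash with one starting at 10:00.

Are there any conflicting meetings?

Check each pair: they overlap iff neither finishes before the other starts.
Sorted by start: T, U, V, W, X, Y, Z, A.
U starts after T ends — done with T.
V starts after U ends — done with U.
W starts after V ends — done with V.
X starts after W ends — done with W.
Y starts after X ends — done with X.
Z starts after Y ends — done with Y.
A starts exactly when Z ends (back-to-back, no overlap).
Every pair is clear; the schedule has no overlaps.

No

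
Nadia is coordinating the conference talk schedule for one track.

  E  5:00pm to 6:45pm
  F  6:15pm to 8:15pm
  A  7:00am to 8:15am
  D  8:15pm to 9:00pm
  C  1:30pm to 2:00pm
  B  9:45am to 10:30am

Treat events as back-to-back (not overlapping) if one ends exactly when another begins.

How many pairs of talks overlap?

1

Sorted by start: A, B, C, E, F, D.
B starts after A ends — done with A.
C starts after B ends — done with B.
E starts after C ends — done with C.
F starts before E ends → E and F overlap.
D starts after E ends.
D starts exactly when F ends (back-to-back, no overlap).
Overlapping pairs: E & F — 1 in total.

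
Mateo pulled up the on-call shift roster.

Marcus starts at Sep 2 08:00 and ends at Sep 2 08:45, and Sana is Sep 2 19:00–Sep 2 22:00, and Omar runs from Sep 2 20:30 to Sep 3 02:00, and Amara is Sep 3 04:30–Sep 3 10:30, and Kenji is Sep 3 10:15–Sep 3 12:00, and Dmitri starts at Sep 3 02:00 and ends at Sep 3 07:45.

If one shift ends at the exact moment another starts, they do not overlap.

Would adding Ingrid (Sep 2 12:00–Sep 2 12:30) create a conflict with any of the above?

Marcus: ends Sep 2 08:45 at or before Ingrid starts Sep 2 12:00 → clear.
Sana: starts Sep 2 19:00 at or after Ingrid ends Sep 2 12:30 → clear.
Omar: starts Sep 2 20:30 at or after Ingrid ends Sep 2 12:30 → clear.
Dmitri: starts Sep 3 02:00 at or after Ingrid ends Sep 2 12:30 → clear.
Amara: starts Sep 3 04:30 at or after Ingrid ends Sep 2 12:30 → clear.
Kenji: starts Sep 3 10:15 at or after Ingrid ends Sep 2 12:30 → clear.

No — it doesn't clash with anything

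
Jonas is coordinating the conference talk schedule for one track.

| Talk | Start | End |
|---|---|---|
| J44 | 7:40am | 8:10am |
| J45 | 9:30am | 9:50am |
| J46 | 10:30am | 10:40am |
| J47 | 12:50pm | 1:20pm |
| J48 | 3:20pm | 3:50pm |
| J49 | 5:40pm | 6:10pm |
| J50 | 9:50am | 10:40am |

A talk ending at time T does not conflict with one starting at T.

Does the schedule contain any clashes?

Sorted by start: J44, J45, J50, J46, J47, J48, J49.
J45 starts after J44 ends — done with J44.
J50 starts exactly when J45 ends (back-to-back, no overlap) — done with J45.
J46 starts before J50 ends → J50 and J46 overlap.
That's a conflict, so the schedule is not conflict-free.

Yes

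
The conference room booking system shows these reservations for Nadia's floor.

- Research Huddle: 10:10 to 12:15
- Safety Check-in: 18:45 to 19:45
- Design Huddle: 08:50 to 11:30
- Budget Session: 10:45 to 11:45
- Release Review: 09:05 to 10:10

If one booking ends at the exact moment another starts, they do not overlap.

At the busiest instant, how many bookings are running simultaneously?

Walk through starts and ends in time order (an end at T is processed before a start at T):
08:50 start Design Huddle → 1
09:05 start Release Review → 2
10:10 end Release Review → 1
10:10 start Research Huddle → 2
10:45 start Budget Session → 3
11:30 end Design Huddle → 2
11:45 end Budget Session → 1
12:15 end Research Huddle → 0
18:45 start Safety Check-in → 1
19:45 end Safety Check-in → 0
Peak is 3, at 10:45 (Budget Session, Design Huddle, Research Huddle).

3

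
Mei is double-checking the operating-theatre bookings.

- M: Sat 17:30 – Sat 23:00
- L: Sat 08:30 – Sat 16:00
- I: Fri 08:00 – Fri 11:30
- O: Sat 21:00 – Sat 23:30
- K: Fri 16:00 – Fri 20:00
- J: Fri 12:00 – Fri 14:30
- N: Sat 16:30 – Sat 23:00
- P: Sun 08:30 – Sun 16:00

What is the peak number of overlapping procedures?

Sweep the timeline, counting +1 at each start and −1 at each end (ends before starts at a tie):
Fri 08:00 start I → 1
Fri 11:30 end I → 0
Fri 12:00 start J → 1
Fri 14:30 end J → 0
Fri 16:00 start K → 1
Fri 20:00 end K → 0
Sat 08:30 start L → 1
Sat 16:00 end L → 0
Sat 16:30 start N → 1
Sat 17:30 start M → 2
Sat 21:00 start O → 3
Sat 23:00 end M → 2
Sat 23:00 end N → 1
Sat 23:30 end O → 0
Sun 08:30 start P → 1
Sun 16:00 end P → 0
Peak is 3, at Sat 21:00 (M, N, O).

3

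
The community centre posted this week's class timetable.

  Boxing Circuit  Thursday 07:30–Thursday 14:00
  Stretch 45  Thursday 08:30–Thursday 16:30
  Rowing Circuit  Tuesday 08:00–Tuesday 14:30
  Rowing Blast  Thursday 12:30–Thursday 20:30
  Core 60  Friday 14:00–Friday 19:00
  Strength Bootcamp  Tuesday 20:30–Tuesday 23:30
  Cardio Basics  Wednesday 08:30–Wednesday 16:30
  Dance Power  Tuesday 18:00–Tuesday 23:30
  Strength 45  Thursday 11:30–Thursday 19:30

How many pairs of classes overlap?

7

Sorted by start: Rowing Circuit, Dance Power, Strength Bootcamp, Cardio Basics, Boxing Circuit, Stretch 45, Strength 45, Rowing Blast, Core 60.
Dance Power starts after Rowing Circuit ends; Rowing Circuit is clear from here.
Strength Bootcamp starts before Dance Power ends → Dance Power and Strength Bootcamp overlap.
Cardio Basics starts after Dance Power ends; Dance Power is clear from here.
Cardio Basics starts after Strength Bootcamp ends; Strength Bootcamp is clear from here.
Boxing Circuit starts after Cardio Basics ends; Cardio Basics is clear from here.
Stretch 45 starts before Boxing Circuit ends → Boxing Circuit and Stretch 45 overlap.
Strength 45 starts before Boxing Circuit ends → Boxing Circuit and Strength 45 overlap.
Rowing Blast starts before Boxing Circuit ends → Boxing Circuit and Rowing Blast overlap.
Core 60 starts after Boxing Circuit ends.
Strength 45 starts before Stretch 45 ends → Stretch 45 and Strength 45 overlap.
Rowing Blast starts before Stretch 45 ends → Stretch 45 and Rowing Blast overlap.
Core 60 starts after Stretch 45 ends.
Rowing Blast starts before Strength 45 ends → Strength 45 and Rowing Blast overlap.
Core 60 starts after Strength 45 ends.
Core 60 starts after Rowing Blast ends.
Overlapping pairs: Boxing Circuit & Rowing Blast, Boxing Circuit & Strength 45, Boxing Circuit & Stretch 45, Dance Power & Strength Bootcamp, Rowing Blast & Strength 45, Rowing Blast & Stretch 45, Strength 45 & Stretch 45 — 7 in total.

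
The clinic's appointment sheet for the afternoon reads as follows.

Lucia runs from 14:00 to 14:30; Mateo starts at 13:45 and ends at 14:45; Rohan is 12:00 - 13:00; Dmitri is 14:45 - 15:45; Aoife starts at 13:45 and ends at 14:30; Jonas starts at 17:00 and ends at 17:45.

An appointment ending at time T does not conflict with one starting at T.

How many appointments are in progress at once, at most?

3

Sweep the timeline, counting +1 at each start and −1 at each end (ends before starts at a tie):
12:00 start Rohan → 1
13:00 end Rohan → 0
13:45 start Aoife → 1
13:45 start Mateo → 2
14:00 start Lucia → 3
14:30 end Aoife → 2
14:30 end Lucia → 1
14:45 end Mateo → 0
14:45 start Dmitri → 1
15:45 end Dmitri → 0
17:00 start Jonas → 1
17:45 end Jonas → 0
Peak is 3, at 14:00 (Aoife, Lucia, Mateo).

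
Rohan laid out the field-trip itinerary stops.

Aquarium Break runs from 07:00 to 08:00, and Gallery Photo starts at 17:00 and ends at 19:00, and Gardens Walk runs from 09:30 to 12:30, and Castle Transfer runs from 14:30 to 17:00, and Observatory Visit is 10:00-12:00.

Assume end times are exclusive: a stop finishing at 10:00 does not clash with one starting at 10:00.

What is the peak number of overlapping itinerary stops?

2

Walk through starts and ends in time order (an end at T is processed before a start at T):
07:00 start Aquarium Break → 1
08:00 end Aquarium Break → 0
09:30 start Gardens Walk → 1
10:00 start Observatory Visit → 2
12:00 end Observatory Visit → 1
12:30 end Gardens Walk → 0
14:30 start Castle Transfer → 1
17:00 end Castle Transfer → 0
17:00 start Gallery Photo → 1
19:00 end Gallery Photo → 0
Peak is 2, at 10:00 (Gardens Walk, Observatory Visit).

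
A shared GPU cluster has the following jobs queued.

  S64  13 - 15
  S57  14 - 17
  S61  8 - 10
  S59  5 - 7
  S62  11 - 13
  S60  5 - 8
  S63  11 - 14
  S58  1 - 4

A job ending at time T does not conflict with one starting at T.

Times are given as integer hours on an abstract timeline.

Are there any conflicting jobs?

Yes

Two intervals overlap when each starts before the other ends.
Sorted by start: S58, S59, S60, S61, S62, S63, S64, S57.
S59 starts after S58 ends; S58 is clear from here.
S60 starts before S59 ends → S59 and S60 overlap.
That's a conflict, so the schedule is not conflict-free.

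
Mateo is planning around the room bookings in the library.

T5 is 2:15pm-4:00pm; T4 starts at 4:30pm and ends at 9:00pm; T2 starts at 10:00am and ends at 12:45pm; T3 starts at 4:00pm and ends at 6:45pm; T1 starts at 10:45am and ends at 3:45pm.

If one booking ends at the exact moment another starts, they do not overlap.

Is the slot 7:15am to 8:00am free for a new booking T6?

T2: starts 10:00am at or after T6 ends 8:00am → clear.
T1: starts 10:45am at or after T6 ends 8:00am → clear.
T5: starts 2:15pm at or after T6 ends 8:00am → clear.
T3: starts 4:00pm at or after T6 ends 8:00am → clear.
T4: starts 4:30pm at or after T6 ends 8:00am → clear.

Yes — the slot is free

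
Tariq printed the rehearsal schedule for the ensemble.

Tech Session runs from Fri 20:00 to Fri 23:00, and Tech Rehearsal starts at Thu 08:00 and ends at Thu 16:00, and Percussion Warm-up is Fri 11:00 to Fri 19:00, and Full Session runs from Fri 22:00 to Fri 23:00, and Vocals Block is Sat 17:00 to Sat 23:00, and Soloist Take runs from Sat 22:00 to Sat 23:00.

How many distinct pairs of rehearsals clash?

2

Check each pair: they overlap iff neither finishes before the other starts.
Sorted by start: Tech Rehearsal, Percussion Warm-up, Tech Session, Full Session, Vocals Block, Soloist Take.
Percussion Warm-up starts after Tech Rehearsal ends, so Tech Rehearsal has no further overlaps.
Tech Session starts after Percussion Warm-up ends, so Percussion Warm-up has no further overlaps.
Full Session starts before Tech Session ends → Tech Session and Full Session overlap.
Vocals Block starts after Tech Session ends, so Tech Session has no further overlaps.
Vocals Block starts after Full Session ends, so Full Session has no further overlaps.
Soloist Take starts before Vocals Block ends → Vocals Block and Soloist Take overlap.
Overlapping pairs: Full Session & Tech Session, Soloist Take & Vocals Block — 2 in total.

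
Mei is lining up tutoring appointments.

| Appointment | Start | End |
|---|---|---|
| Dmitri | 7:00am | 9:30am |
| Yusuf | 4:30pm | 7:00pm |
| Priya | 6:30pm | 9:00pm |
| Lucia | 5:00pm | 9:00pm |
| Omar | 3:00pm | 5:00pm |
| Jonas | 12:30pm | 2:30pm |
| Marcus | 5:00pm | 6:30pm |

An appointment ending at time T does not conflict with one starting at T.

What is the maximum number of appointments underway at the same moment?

3

Sort all start/end points and keep a running count:
7:00am start Dmitri → 1
9:30am end Dmitri → 0
12:30pm start Jonas → 1
2:30pm end Jonas → 0
3:00pm start Omar → 1
4:30pm start Yusuf → 2
5:00pm end Omar → 1
5:00pm start Lucia → 2
5:00pm start Marcus → 3
6:30pm end Marcus → 2
6:30pm start Priya → 3
7:00pm end Yusuf → 2
9:00pm end Lucia → 1
9:00pm end Priya → 0
Peak is 3, at 5:00pm (Lucia, Marcus, Yusuf).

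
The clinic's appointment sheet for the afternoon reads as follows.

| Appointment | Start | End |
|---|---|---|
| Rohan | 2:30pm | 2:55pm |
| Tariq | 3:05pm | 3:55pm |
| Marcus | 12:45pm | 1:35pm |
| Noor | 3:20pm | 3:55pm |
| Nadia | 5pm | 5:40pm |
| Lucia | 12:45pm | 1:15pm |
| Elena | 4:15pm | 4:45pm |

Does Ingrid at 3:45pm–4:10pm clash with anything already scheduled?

Marcus: ends 1:35pm at or before Ingrid starts 3:45pm → clear.
Lucia: ends 1:15pm at or before Ingrid starts 3:45pm → clear.
Rohan: ends 2:55pm at or before Ingrid starts 3:45pm → clear.
Tariq: starts 3:05pm before Ingrid ends 4:10pm, and ends 3:55pm after Ingrid starts 3:45pm → overlap.
Noor: starts 3:20pm before Ingrid ends 4:10pm, and ends 3:55pm after Ingrid starts 3:45pm → overlap.
Elena: starts 4:15pm at or after Ingrid ends 4:10pm → clear.
Nadia: starts 5pm at or after Ingrid ends 4:10pm → clear.
Ingrid overlaps Noor, Tariq.

Yes — it overlaps Noor, Tariq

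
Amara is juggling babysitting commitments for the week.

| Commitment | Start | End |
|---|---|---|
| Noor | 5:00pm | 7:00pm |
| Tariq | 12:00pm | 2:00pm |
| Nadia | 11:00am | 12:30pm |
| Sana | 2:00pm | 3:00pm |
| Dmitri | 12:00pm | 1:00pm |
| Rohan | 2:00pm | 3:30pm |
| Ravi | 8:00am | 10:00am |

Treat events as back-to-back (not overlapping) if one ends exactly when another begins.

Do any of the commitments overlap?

Yes

Check each pair: they overlap iff neither finishes before the other starts.
Sorted by start: Ravi, Nadia, Dmitri, Tariq, Sana, Rohan, Noor.
Nadia starts after Ravi ends — done with Ravi.
Dmitri starts before Nadia ends → Nadia and Dmitri overlap.
That's a conflict, so the schedule is not conflict-free.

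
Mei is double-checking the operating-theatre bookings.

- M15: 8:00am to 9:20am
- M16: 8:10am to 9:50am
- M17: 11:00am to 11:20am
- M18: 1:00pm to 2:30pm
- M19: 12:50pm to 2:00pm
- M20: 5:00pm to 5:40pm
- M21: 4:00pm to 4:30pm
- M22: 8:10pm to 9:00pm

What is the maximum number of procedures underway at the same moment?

Walk through starts and ends in time order (an end at T is processed before a start at T):
8:00am start M15 → 1
8:10am start M16 → 2
9:20am end M15 → 1
9:50am end M16 → 0
11:00am start M17 → 1
11:20am end M17 → 0
12:50pm start M19 → 1
1:00pm start M18 → 2
2:00pm end M19 → 1
2:30pm end M18 → 0
4:00pm start M21 → 1
4:30pm end M21 → 0
5:00pm start M20 → 1
5:40pm end M20 → 0
8:10pm start M22 → 1
9:00pm end M22 → 0
Peak is 2, at 8:10am (M15, M16).

2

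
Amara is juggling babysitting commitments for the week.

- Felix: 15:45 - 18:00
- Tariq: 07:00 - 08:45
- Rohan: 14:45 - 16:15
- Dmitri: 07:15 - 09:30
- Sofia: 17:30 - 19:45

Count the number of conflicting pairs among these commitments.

3

Sorted by start: Tariq, Dmitri, Rohan, Felix, Sofia.
Dmitri starts before Tariq ends → Tariq and Dmitri overlap.
Rohan starts after Tariq ends — done with Tariq.
Rohan starts after Dmitri ends — done with Dmitri.
Felix starts before Rohan ends → Rohan and Felix overlap.
Sofia starts after Rohan ends.
Sofia starts before Felix ends → Felix and Sofia overlap.
Overlapping pairs: Dmitri & Tariq, Felix & Rohan, Felix & Sofia — 3 in total.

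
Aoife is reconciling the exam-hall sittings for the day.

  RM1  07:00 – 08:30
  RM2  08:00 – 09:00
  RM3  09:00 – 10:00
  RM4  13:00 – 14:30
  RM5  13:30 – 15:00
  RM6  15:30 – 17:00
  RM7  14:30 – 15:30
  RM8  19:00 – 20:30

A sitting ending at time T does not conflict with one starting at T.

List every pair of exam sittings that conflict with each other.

Sorted by start: RM1, RM2, RM3, RM4, RM5, RM7, RM6, RM8.
RM2 starts before RM1 ends → RM1 and RM2 overlap.
RM3 starts after RM1 ends — done with RM1.
RM3 starts exactly when RM2 ends (back-to-back, no overlap) — done with RM2.
RM4 starts after RM3 ends — done with RM3.
RM5 starts before RM4 ends → RM4 and RM5 overlap.
RM7 starts exactly when RM4 ends (back-to-back, no overlap) — done with RM4.
RM7 starts before RM5 ends → RM5 and RM7 overlap.
RM6 starts after RM5 ends — done with RM5.
RM6 starts exactly when RM7 ends (back-to-back, no overlap) — done with RM7.
RM8 starts after RM6 ends.

RM1 & RM2, RM4 & RM5, RM5 & RM7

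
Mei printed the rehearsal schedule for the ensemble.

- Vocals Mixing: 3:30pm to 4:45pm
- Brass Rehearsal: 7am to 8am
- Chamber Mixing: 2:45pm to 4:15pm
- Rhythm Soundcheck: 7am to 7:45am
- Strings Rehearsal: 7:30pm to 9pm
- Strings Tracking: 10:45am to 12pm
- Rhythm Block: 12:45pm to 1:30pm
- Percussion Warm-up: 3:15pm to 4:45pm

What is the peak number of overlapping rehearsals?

Sweep the timeline, counting +1 at each start and −1 at each end (ends before starts at a tie):
7am start Brass Rehearsal → 1
7am start Rhythm Soundcheck → 2
7:45am end Rhythm Soundcheck → 1
8am end Brass Rehearsal → 0
10:45am start Strings Tracking → 1
12pm end Strings Tracking → 0
12:45pm start Rhythm Block → 1
1:30pm end Rhythm Block → 0
2:45pm start Chamber Mixing → 1
3:15pm start Percussion Warm-up → 2
3:30pm start Vocals Mixing → 3
4:15pm end Chamber Mixing → 2
4:45pm end Percussion Warm-up → 1
4:45pm end Vocals Mixing → 0
7:30pm start Strings Rehearsal → 1
9pm end Strings Rehearsal → 0
Peak is 3, at 3:30pm (Chamber Mixing, Percussion Warm-up, Vocals Mixing).

3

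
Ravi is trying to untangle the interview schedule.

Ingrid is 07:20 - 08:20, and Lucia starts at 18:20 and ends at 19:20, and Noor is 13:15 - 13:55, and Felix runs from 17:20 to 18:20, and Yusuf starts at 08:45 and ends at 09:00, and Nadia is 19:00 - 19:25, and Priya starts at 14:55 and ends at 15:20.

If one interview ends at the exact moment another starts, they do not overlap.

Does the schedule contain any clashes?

Yes

Sorted by start: Ingrid, Yusuf, Noor, Priya, Felix, Lucia, Nadia.
Yusuf starts after Ingrid ends; Ingrid is clear from here.
Noor starts after Yusuf ends; Yusuf is clear from here.
Priya starts after Noor ends; Noor is clear from here.
Felix starts after Priya ends; Priya is clear from here.
Lucia starts exactly when Felix ends (back-to-back, no overlap); Felix is clear from here.
Nadia starts before Lucia ends → Lucia and Nadia overlap.
That's a conflict, so the schedule is not conflict-free.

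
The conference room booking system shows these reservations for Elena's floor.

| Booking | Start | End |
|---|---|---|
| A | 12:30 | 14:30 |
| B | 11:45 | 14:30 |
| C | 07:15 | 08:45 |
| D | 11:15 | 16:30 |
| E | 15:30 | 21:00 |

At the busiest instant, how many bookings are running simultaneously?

3

Walk through starts and ends in time order (an end at T is processed before a start at T):
07:15 start C → 1
08:45 end C → 0
11:15 start D → 1
11:45 start B → 2
12:30 start A → 3
14:30 end A → 2
14:30 end B → 1
15:30 start E → 2
16:30 end D → 1
21:00 end E → 0
Peak is 3, at 12:30 (A, B, D).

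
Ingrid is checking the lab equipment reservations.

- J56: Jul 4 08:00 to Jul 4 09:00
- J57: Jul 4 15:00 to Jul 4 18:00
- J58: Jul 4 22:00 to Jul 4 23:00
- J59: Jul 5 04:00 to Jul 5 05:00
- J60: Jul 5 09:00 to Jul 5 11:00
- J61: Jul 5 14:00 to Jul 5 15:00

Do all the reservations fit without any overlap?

Yes

Sorted by start: J56, J57, J58, J59, J60, J61.
J57 starts after J56 ends, so J56 has no further overlaps.
J58 starts after J57 ends, so J57 has no further overlaps.
J59 starts after J58 ends, so J58 has no further overlaps.
J60 starts after J59 ends, so J59 has no further overlaps.
J61 starts after J60 ends.
Every pair is clear; the schedule has no overlaps.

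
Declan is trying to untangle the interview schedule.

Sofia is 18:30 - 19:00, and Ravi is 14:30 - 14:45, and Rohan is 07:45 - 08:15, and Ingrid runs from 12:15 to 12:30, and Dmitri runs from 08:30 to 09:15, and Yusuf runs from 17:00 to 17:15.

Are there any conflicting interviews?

No

Sorted by start: Rohan, Dmitri, Ingrid, Ravi, Yusuf, Sofia.
Dmitri starts after Rohan ends, so Rohan has no further overlaps.
Ingrid starts after Dmitri ends, so Dmitri has no further overlaps.
Ravi starts after Ingrid ends, so Ingrid has no further overlaps.
Yusuf starts after Ravi ends, so Ravi has no further overlaps.
Sofia starts after Yusuf ends.
Every pair is clear; the schedule has no overlaps.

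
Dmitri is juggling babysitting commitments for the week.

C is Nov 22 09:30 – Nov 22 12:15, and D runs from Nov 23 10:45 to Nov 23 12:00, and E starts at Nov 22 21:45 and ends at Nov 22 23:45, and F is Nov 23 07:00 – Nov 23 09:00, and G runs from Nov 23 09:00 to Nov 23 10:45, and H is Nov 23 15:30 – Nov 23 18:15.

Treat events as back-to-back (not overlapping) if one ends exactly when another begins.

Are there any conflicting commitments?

Sorted by start: C, E, F, G, D, H.
E starts after C ends — done with C.
F starts after E ends — done with E.
G starts exactly when F ends (back-to-back, no overlap) — done with F.
D starts exactly when G ends (back-to-back, no overlap) — done with G.
H starts after D ends.
Every pair is clear; the schedule has no overlaps.

No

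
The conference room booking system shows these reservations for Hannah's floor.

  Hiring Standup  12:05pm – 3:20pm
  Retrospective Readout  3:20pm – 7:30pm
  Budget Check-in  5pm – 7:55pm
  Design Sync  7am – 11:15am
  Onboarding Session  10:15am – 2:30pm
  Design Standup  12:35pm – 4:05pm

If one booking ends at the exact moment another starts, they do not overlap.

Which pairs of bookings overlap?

Budget Check-in & Retrospective Readout, Design Standup & Hiring Standup, Design Standup & Onboarding Session, Design Standup & Retrospective Readout, Design Sync & Onboarding Session, Hiring Standup & Onboarding Session

Sorted by start: Design Sync, Onboarding Session, Hiring Standup, Design Standup, Retrospective Readout, Budget Check-in.
Onboarding Session starts before Design Sync ends → Design Sync and Onboarding Session overlap.
Hiring Standup starts after Design Sync ends — done with Design Sync.
Hiring Standup starts before Onboarding Session ends → Onboarding Session and Hiring Standup overlap.
Design Standup starts before Onboarding Session ends → Onboarding Session and Design Standup overlap.
Retrospective Readout starts after Onboarding Session ends — done with Onboarding Session.
Design Standup starts before Hiring Standup ends → Hiring Standup and Design Standup overlap.
Retrospective Readout starts exactly when Hiring Standup ends (back-to-back, no overlap) — done with Hiring Standup.
Retrospective Readout starts before Design Standup ends → Design Standup and Retrospective Readout overlap.
Budget Check-in starts after Design Standup ends.
Budget Check-in starts before Retrospective Readout ends → Retrospective Readout and Budget Check-in overlap.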